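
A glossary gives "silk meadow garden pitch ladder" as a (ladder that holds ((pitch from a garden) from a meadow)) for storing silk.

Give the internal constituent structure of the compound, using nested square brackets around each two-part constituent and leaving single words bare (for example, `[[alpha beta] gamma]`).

At the top level: head "ladder" (specifically "meadow garden pitch ladder"); modifier "silk".
Inside "meadow garden pitch ladder": head "ladder", modifier "meadow garden pitch".
Inside "meadow garden pitch": head "pitch" (specifically "garden pitch"), modifier "meadow".
Inside "garden pitch": head "pitch", modifier "garden".
So the structure is [silk [[meadow [garden pitch]] ladder]].

[silk [[meadow [garden pitch]] ladder]]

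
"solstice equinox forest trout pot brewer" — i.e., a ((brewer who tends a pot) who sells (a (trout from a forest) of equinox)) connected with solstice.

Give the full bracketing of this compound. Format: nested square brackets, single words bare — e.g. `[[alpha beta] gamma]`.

[solstice [[equinox [forest trout]] [pot brewer]]]

The outermost head in the paraphrase is "brewer" (specifically "equinox forest trout pot brewer"), modified by "solstice".
"equinox forest trout pot brewer" → head "brewer" (specifically "pot brewer"), modifier "equinox forest trout".
"equinox forest trout" → head "trout" (specifically "forest trout"), modifier "equinox".
"forest trout" → head "trout", modifier "forest".
"pot brewer" → head "brewer", modifier "pot".
So the structure is [solstice [[equinox [forest trout]] [pot brewer]]].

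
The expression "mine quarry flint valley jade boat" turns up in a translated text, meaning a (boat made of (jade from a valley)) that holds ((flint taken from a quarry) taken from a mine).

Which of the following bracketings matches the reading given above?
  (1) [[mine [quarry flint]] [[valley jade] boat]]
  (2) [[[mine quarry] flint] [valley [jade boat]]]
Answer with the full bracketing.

[[mine [quarry flint]] [[valley jade] boat]]

The paraphrase's head is the "boat" part ("valley jade boat"); its modifier is "mine quarry flint".
That top-level split, carried through the inner groups, gives [[mine [quarry flint]] [[valley jade] boat]].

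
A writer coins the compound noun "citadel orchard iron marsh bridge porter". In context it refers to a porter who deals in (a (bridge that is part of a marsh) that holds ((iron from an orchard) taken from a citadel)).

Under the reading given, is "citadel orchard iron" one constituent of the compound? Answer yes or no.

yes

The paraphrase groups the words so that "citadel orchard iron" is one unit: it corresponds to a single parenthesized sub-phrase.
The full structure is [[[citadel [orchard iron]] [marsh bridge]] porter], in which [citadel orchard iron] is a constituent.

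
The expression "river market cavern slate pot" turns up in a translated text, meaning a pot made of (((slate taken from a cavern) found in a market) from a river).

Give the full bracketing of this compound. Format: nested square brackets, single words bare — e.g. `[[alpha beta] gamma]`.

The outermost head in the paraphrase is "pot", modified by "river market cavern slate".
Within "river market cavern slate", the head is "slate" (specifically "market cavern slate") and the modifier is "river".
Within "market cavern slate", the head is "slate" (specifically "cavern slate") and the modifier is "market".
Within "cavern slate", the head is "slate" and the modifier is "cavern".
Putting it together: [[river [market [cavern slate]]] pot].

[[river [market [cavern slate]]] pot]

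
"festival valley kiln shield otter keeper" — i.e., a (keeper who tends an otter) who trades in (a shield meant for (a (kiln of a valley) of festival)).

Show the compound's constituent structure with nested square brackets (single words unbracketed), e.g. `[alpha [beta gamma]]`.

[[[festival [valley kiln]] shield] [otter keeper]]

At the top level: head "keeper" (specifically "otter keeper"); modifier "festival valley kiln shield".
Within "festival valley kiln shield", the head is "shield" and the modifier is "festival valley kiln".
Within "festival valley kiln", the head is "kiln" (specifically "valley kiln") and the modifier is "festival".
Within "valley kiln", the head is "kiln" and the modifier is "valley".
Within "otter keeper", the head is "keeper" and the modifier is "otter".
Assembled: [[[festival [valley kiln]] shield] [otter keeper]].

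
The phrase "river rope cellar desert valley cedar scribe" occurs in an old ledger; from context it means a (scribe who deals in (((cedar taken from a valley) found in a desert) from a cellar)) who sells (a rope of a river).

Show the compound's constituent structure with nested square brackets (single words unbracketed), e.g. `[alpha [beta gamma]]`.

[[river rope] [[cellar [desert [valley cedar]]] scribe]]

Overall it is a kind of scribe (specifically "cellar desert valley cedar scribe"); the modifier is "river rope".
Inside "river rope": head "rope", modifier "river".
Inside "cellar desert valley cedar scribe": head "scribe", modifier "cellar desert valley cedar".
Inside "cellar desert valley cedar": head "cedar" (specifically "desert valley cedar"), modifier "cellar".
Inside "desert valley cedar": head "cedar" (specifically "valley cedar"), modifier "desert".
Inside "valley cedar": head "cedar", modifier "valley".
Putting it together: [[river rope] [[cellar [desert [valley cedar]]] scribe]].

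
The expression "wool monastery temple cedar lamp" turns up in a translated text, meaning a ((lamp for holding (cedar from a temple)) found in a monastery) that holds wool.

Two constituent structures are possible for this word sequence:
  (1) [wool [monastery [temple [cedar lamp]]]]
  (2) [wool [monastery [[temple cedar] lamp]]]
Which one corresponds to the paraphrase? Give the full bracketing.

[wool [monastery [[temple cedar] lamp]]]

The paraphrase's head is the "lamp" part ("monastery temple cedar lamp"); its modifier is "wool".
That top-level split, carried through the inner groups, gives [wool [monastery [[temple cedar] lamp]]].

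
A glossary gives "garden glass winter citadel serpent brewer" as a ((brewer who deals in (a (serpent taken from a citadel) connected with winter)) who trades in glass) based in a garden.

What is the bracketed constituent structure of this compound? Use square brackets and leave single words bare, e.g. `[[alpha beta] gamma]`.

[garden [glass [[winter [citadel serpent]] brewer]]]

Whole compound: head "brewer" (specifically "glass winter citadel serpent brewer"), modifier "garden".
Inside "glass winter citadel serpent brewer": head "brewer" (specifically "winter citadel serpent brewer"), modifier "glass".
Inside "winter citadel serpent brewer": head "brewer", modifier "winter citadel serpent".
Inside "winter citadel serpent": head "serpent" (specifically "citadel serpent"), modifier "winter".
Inside "citadel serpent": head "serpent", modifier "citadel".
So the structure is [garden [glass [[winter [citadel serpent]] brewer]]].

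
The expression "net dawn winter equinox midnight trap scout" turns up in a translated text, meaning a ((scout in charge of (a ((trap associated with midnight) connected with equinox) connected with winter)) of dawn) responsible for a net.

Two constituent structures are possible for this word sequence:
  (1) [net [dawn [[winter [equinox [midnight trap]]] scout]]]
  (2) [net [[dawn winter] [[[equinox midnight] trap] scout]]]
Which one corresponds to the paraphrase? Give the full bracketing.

[net [dawn [[winter [equinox [midnight trap]]] scout]]]

The paraphrase's head is the "scout" part ("dawn winter equinox midnight trap scout"); its modifier is "net".
That top-level split, carried through the inner groups, gives [net [dawn [[winter [equinox [midnight trap]]] scout]]].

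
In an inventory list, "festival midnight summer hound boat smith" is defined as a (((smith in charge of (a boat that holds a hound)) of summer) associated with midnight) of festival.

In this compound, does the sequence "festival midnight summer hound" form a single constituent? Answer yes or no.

The top-level split is [festival] [midnight summer hound boat smith]; the full structure is [festival [midnight [summer [[hound boat] smith]]]].
"festival midnight summer hound" straddles a constituent boundary, so it is not a single unit.

no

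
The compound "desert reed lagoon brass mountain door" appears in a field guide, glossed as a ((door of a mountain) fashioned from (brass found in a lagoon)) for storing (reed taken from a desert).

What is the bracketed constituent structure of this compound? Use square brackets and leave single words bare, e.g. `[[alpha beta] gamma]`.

[[desert reed] [[lagoon brass] [mountain door]]]

Whole compound: head "door" (specifically "lagoon brass mountain door"), modifier "desert reed".
Within "desert reed", the head is "reed" and the modifier is "desert".
Within "lagoon brass mountain door", the head is "door" (specifically "mountain door") and the modifier is "lagoon brass".
Within "lagoon brass", the head is "brass" and the modifier is "lagoon".
Within "mountain door", the head is "door" and the modifier is "mountain".
Assembled: [[desert reed] [[lagoon brass] [mountain door]]].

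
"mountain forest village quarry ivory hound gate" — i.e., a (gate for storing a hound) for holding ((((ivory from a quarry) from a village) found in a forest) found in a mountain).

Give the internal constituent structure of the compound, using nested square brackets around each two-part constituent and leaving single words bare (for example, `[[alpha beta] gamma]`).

Overall it is a kind of gate (specifically "hound gate"); the modifier is "mountain forest village quarry ivory".
Inside "mountain forest village quarry ivory": head "ivory" (specifically "forest village quarry ivory"), modifier "mountain".
Inside "forest village quarry ivory": head "ivory" (specifically "village quarry ivory"), modifier "forest".
Inside "village quarry ivory": head "ivory" (specifically "quarry ivory"), modifier "village".
Inside "quarry ivory": head "ivory", modifier "quarry".
Inside "hound gate": head "gate", modifier "hound".
Assembled: [[mountain [forest [village [quarry ivory]]]] [hound gate]].

[[mountain [forest [village [quarry ivory]]]] [hound gate]]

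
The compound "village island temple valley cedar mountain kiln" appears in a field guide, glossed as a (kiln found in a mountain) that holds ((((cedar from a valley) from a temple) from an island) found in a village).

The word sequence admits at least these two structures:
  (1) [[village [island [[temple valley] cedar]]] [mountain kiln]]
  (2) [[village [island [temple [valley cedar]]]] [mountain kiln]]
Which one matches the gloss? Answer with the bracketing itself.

The paraphrase's head is the "kiln" part ("mountain kiln"); its modifier is "village island temple valley cedar".
That top-level split, carried through the inner groups, gives [[village [island [temple [valley cedar]]]] [mountain kiln]].

[[village [island [temple [valley cedar]]]] [mountain kiln]]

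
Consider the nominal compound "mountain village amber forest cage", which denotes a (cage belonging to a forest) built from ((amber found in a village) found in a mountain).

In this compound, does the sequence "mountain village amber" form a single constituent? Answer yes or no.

The paraphrase groups the words so that "mountain village amber" is one unit: it corresponds to a single parenthesized sub-phrase.
The full structure is [[mountain [village amber]] [forest cage]], in which [mountain village amber] is a constituent.

yes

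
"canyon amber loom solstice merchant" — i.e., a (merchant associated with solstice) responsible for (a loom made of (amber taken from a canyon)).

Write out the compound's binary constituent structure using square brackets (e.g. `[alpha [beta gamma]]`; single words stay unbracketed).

The outermost head in the paraphrase is "merchant" (specifically "solstice merchant"), modified by "canyon amber loom".
Within "canyon amber loom", the head is "loom" and the modifier is "canyon amber".
Within "canyon amber", the head is "amber" and the modifier is "canyon".
Within "solstice merchant", the head is "merchant" and the modifier is "solstice".
Assembled: [[[canyon amber] loom] [solstice merchant]].

[[[canyon amber] loom] [solstice merchant]]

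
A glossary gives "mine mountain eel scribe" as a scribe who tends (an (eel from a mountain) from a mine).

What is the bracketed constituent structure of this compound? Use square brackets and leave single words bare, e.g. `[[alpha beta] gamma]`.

[[mine [mountain eel]] scribe]

The outermost head in the paraphrase is "scribe", modified by "mine mountain eel".
"mine mountain eel" → head "eel" (specifically "mountain eel"), modifier "mine".
"mountain eel" → head "eel", modifier "mountain".
Putting it together: [[mine [mountain eel]] scribe].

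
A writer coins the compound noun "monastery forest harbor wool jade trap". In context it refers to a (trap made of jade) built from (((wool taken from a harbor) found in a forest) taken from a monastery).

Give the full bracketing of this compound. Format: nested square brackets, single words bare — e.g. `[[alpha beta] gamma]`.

The outermost head in the paraphrase is "trap" (specifically "jade trap"), modified by "monastery forest harbor wool".
Inside "monastery forest harbor wool": head "wool" (specifically "forest harbor wool"), modifier "monastery".
Inside "forest harbor wool": head "wool" (specifically "harbor wool"), modifier "forest".
Inside "harbor wool": head "wool", modifier "harbor".
Inside "jade trap": head "trap", modifier "jade".
So the structure is [[monastery [forest [harbor wool]]] [jade trap]].

[[monastery [forest [harbor wool]]] [jade trap]]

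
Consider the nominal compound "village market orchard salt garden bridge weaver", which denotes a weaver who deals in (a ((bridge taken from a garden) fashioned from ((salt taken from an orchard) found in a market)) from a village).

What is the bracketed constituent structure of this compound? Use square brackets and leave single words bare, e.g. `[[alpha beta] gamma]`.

[[village [[market [orchard salt]] [garden bridge]]] weaver]

The outermost head in the paraphrase is "weaver", modified by "village market orchard salt garden bridge".
"village market orchard salt garden bridge" → head "bridge" (specifically "market orchard salt garden bridge"), modifier "village".
"market orchard salt garden bridge" → head "bridge" (specifically "garden bridge"), modifier "market orchard salt".
"market orchard salt" → head "salt" (specifically "orchard salt"), modifier "market".
"orchard salt" → head "salt", modifier "orchard".
"garden bridge" → head "bridge", modifier "garden".
So the structure is [[village [[market [orchard salt]] [garden bridge]]] weaver].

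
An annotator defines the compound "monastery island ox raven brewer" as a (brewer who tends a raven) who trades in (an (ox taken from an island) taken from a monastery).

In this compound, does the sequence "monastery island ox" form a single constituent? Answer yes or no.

yes

The paraphrase groups the words so that "monastery island ox" is one unit: it corresponds to a single parenthesized sub-phrase.
The full structure is [[monastery [island ox]] [raven brewer]], in which [monastery island ox] is a constituent.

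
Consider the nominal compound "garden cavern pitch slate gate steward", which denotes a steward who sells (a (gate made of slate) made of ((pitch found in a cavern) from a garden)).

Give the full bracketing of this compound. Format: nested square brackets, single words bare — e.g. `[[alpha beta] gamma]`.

[[[garden [cavern pitch]] [slate gate]] steward]

At the top level: head "steward"; modifier "garden cavern pitch slate gate".
Within "garden cavern pitch slate gate", the head is "gate" (specifically "slate gate") and the modifier is "garden cavern pitch".
Within "garden cavern pitch", the head is "pitch" (specifically "cavern pitch") and the modifier is "garden".
Within "cavern pitch", the head is "pitch" and the modifier is "cavern".
Within "slate gate", the head is "gate" and the modifier is "slate".
Assembled: [[[garden [cavern pitch]] [slate gate]] steward].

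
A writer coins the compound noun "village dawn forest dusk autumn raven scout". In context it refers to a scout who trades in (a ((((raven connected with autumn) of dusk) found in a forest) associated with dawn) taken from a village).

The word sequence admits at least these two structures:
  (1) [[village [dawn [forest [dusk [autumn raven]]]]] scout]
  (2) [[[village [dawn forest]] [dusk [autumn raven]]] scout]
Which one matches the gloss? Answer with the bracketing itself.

[[village [dawn [forest [dusk [autumn raven]]]]] scout]

The paraphrase's head is the "scout" part ("scout"); its modifier is "village dawn forest dusk autumn raven".
That top-level split, carried through the inner groups, gives [[village [dawn [forest [dusk [autumn raven]]]]] scout].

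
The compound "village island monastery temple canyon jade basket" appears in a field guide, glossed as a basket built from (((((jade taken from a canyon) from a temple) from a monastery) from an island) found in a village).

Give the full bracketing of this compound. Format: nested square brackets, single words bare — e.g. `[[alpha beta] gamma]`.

The outermost head in the paraphrase is "basket", modified by "village island monastery temple canyon jade".
"village island monastery temple canyon jade" → head "jade" (specifically "island monastery temple canyon jade"), modifier "village".
"island monastery temple canyon jade" → head "jade" (specifically "monastery temple canyon jade"), modifier "island".
"monastery temple canyon jade" → head "jade" (specifically "temple canyon jade"), modifier "monastery".
"temple canyon jade" → head "jade" (specifically "canyon jade"), modifier "temple".
"canyon jade" → head "jade", modifier "canyon".
So the structure is [[village [island [monastery [temple [canyon jade]]]]] basket].

[[village [island [monastery [temple [canyon jade]]]]] basket]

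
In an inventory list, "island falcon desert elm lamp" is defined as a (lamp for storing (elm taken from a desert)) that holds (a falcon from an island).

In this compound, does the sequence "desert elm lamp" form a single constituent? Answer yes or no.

The paraphrase groups the words so that "desert elm lamp" is one unit: it corresponds to a single parenthesized sub-phrase.
The full structure is [[island falcon] [[desert elm] lamp]], in which [desert elm lamp] is a constituent.

yes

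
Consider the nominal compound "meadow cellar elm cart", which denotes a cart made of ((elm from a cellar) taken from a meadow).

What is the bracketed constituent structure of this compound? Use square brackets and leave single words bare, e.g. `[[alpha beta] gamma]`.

[[meadow [cellar elm]] cart]

Whole compound: head "cart", modifier "meadow cellar elm".
"meadow cellar elm" → head "elm" (specifically "cellar elm"), modifier "meadow".
"cellar elm" → head "elm", modifier "cellar".
So the structure is [[meadow [cellar elm]] cart].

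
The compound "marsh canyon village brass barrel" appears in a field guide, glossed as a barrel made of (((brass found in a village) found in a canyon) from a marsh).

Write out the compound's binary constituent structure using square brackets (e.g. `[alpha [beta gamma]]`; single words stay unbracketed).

[[marsh [canyon [village brass]]] barrel]

Overall it is a kind of barrel; the modifier is "marsh canyon village brass".
Inside "marsh canyon village brass": head "brass" (specifically "canyon village brass"), modifier "marsh".
Inside "canyon village brass": head "brass" (specifically "village brass"), modifier "canyon".
Inside "village brass": head "brass", modifier "village".
So the structure is [[marsh [canyon [village brass]]] barrel].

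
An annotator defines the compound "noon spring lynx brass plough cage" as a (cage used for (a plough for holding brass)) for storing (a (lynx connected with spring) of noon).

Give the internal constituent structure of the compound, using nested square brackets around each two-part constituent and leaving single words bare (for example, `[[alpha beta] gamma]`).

Overall it is a kind of cage (specifically "brass plough cage"); the modifier is "noon spring lynx".
Inside "noon spring lynx": head "lynx" (specifically "spring lynx"), modifier "noon".
Inside "spring lynx": head "lynx", modifier "spring".
Inside "brass plough cage": head "cage", modifier "brass plough".
Inside "brass plough": head "plough", modifier "brass".
So the structure is [[noon [spring lynx]] [[brass plough] cage]].

[[noon [spring lynx]] [[brass plough] cage]]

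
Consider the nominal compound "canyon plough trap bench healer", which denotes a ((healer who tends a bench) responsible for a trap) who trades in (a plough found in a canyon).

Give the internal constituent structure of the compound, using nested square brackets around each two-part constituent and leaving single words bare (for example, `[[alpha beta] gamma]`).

Overall it is a kind of healer (specifically "trap bench healer"); the modifier is "canyon plough".
"canyon plough" → head "plough", modifier "canyon".
"trap bench healer" → head "healer" (specifically "bench healer"), modifier "trap".
"bench healer" → head "healer", modifier "bench".
So the structure is [[canyon plough] [trap [bench healer]]].

[[canyon plough] [trap [bench healer]]]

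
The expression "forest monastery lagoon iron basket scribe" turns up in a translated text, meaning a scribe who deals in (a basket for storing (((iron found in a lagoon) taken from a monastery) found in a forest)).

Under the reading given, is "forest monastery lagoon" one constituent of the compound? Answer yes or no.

no

The top-level split is [forest monastery lagoon iron basket] [scribe]; the full structure is [[[forest [monastery [lagoon iron]]] basket] scribe].
"forest monastery lagoon" straddles a constituent boundary, so it is not a single unit.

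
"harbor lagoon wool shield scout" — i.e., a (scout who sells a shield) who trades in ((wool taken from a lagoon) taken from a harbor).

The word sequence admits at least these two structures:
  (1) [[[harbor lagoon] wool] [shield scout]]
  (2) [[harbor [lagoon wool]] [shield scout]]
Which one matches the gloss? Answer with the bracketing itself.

The paraphrase's head is the "scout" part ("shield scout"); its modifier is "harbor lagoon wool".
That top-level split, carried through the inner groups, gives [[harbor [lagoon wool]] [shield scout]].

[[harbor [lagoon wool]] [shield scout]]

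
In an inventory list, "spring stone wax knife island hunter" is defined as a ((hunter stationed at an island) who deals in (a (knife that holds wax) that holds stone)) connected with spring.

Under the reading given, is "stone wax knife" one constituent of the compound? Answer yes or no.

The paraphrase groups the words so that "stone wax knife" is one unit: it corresponds to a single parenthesized sub-phrase.
The full structure is [spring [[stone [wax knife]] [island hunter]]], in which [stone wax knife] is a constituent.

yes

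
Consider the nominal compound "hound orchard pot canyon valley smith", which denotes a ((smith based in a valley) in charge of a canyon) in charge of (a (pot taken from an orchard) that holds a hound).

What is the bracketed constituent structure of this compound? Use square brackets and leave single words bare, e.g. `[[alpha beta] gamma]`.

The outermost head in the paraphrase is "smith" (specifically "canyon valley smith"), modified by "hound orchard pot".
"hound orchard pot" → head "pot" (specifically "orchard pot"), modifier "hound".
"orchard pot" → head "pot", modifier "orchard".
"canyon valley smith" → head "smith" (specifically "valley smith"), modifier "canyon".
"valley smith" → head "smith", modifier "valley".
So the structure is [[hound [orchard pot]] [canyon [valley smith]]].

[[hound [orchard pot]] [canyon [valley smith]]]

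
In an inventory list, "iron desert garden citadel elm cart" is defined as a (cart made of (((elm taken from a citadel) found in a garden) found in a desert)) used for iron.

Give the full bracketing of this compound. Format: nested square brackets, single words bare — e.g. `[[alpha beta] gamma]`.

[iron [[desert [garden [citadel elm]]] cart]]

At the top level: head "cart" (specifically "desert garden citadel elm cart"); modifier "iron".
"desert garden citadel elm cart" → head "cart", modifier "desert garden citadel elm".
"desert garden citadel elm" → head "elm" (specifically "garden citadel elm"), modifier "desert".
"garden citadel elm" → head "elm" (specifically "citadel elm"), modifier "garden".
"citadel elm" → head "elm", modifier "citadel".
Putting it together: [iron [[desert [garden [citadel elm]]] cart]].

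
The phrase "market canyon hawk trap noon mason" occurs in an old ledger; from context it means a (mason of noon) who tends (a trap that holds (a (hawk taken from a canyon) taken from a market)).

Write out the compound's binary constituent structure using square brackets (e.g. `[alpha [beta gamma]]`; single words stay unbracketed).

Whole compound: head "mason" (specifically "noon mason"), modifier "market canyon hawk trap".
"market canyon hawk trap" → head "trap", modifier "market canyon hawk".
"market canyon hawk" → head "hawk" (specifically "canyon hawk"), modifier "market".
"canyon hawk" → head "hawk", modifier "canyon".
"noon mason" → head "mason", modifier "noon".
Assembled: [[[market [canyon hawk]] trap] [noon mason]].

[[[market [canyon hawk]] trap] [noon mason]]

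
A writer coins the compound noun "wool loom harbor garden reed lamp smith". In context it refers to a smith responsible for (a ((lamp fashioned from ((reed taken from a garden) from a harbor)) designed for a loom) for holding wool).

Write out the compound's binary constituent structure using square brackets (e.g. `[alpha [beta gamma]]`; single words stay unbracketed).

[[wool [loom [[harbor [garden reed]] lamp]]] smith]

Overall it is a kind of smith; the modifier is "wool loom harbor garden reed lamp".
Within "wool loom harbor garden reed lamp", the head is "lamp" (specifically "loom harbor garden reed lamp") and the modifier is "wool".
Within "loom harbor garden reed lamp", the head is "lamp" (specifically "harbor garden reed lamp") and the modifier is "loom".
Within "harbor garden reed lamp", the head is "lamp" and the modifier is "harbor garden reed".
Within "harbor garden reed", the head is "reed" (specifically "garden reed") and the modifier is "harbor".
Within "garden reed", the head is "reed" and the modifier is "garden".
Putting it together: [[wool [loom [[harbor [garden reed]] lamp]]] smith].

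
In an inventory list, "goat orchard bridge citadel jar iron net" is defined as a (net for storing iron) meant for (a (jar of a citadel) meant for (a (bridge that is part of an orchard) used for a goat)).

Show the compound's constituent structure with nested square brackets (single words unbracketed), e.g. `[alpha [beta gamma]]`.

[[[goat [orchard bridge]] [citadel jar]] [iron net]]

At the top level: head "net" (specifically "iron net"); modifier "goat orchard bridge citadel jar".
Inside "goat orchard bridge citadel jar": head "jar" (specifically "citadel jar"), modifier "goat orchard bridge".
Inside "goat orchard bridge": head "bridge" (specifically "orchard bridge"), modifier "goat".
Inside "orchard bridge": head "bridge", modifier "orchard".
Inside "citadel jar": head "jar", modifier "citadel".
Inside "iron net": head "net", modifier "iron".
Assembled: [[[goat [orchard bridge]] [citadel jar]] [iron net]].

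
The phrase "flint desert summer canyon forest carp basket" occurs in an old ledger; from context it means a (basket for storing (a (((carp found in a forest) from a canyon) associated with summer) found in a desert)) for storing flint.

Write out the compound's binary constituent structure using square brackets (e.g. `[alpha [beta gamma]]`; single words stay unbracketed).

Whole compound: head "basket" (specifically "desert summer canyon forest carp basket"), modifier "flint".
"desert summer canyon forest carp basket" → head "basket", modifier "desert summer canyon forest carp".
"desert summer canyon forest carp" → head "carp" (specifically "summer canyon forest carp"), modifier "desert".
"summer canyon forest carp" → head "carp" (specifically "canyon forest carp"), modifier "summer".
"canyon forest carp" → head "carp" (specifically "forest carp"), modifier "canyon".
"forest carp" → head "carp", modifier "forest".
Assembled: [flint [[desert [summer [canyon [forest carp]]]] basket]].

[flint [[desert [summer [canyon [forest carp]]]] basket]]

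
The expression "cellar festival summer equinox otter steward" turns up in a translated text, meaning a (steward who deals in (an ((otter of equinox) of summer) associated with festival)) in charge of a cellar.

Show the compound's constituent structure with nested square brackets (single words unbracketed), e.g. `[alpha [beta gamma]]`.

[cellar [[festival [summer [equinox otter]]] steward]]

The outermost head in the paraphrase is "steward" (specifically "festival summer equinox otter steward"), modified by "cellar".
"festival summer equinox otter steward" → head "steward", modifier "festival summer equinox otter".
"festival summer equinox otter" → head "otter" (specifically "summer equinox otter"), modifier "festival".
"summer equinox otter" → head "otter" (specifically "equinox otter"), modifier "summer".
"equinox otter" → head "otter", modifier "equinox".
Assembled: [cellar [[festival [summer [equinox otter]]] steward]].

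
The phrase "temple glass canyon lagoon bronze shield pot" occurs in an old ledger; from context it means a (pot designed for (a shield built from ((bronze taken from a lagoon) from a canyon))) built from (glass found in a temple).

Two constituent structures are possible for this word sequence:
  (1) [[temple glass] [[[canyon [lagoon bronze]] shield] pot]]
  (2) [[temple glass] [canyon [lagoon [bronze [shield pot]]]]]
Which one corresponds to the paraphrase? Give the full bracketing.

The paraphrase's head is the "pot" part ("canyon lagoon bronze shield pot"); its modifier is "temple glass".
That top-level split, carried through the inner groups, gives [[temple glass] [[[canyon [lagoon bronze]] shield] pot]].

[[temple glass] [[[canyon [lagoon bronze]] shield] pot]]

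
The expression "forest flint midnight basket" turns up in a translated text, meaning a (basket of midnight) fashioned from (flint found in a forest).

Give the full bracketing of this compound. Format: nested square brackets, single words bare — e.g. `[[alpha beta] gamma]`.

Overall it is a kind of basket (specifically "midnight basket"); the modifier is "forest flint".
"forest flint" → head "flint", modifier "forest".
"midnight basket" → head "basket", modifier "midnight".
So the structure is [[forest flint] [midnight basket]].

[[forest flint] [midnight basket]]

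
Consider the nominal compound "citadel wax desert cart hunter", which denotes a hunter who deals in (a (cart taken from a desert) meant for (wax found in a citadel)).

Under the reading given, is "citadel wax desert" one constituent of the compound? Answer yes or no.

no

The top-level split is [citadel wax desert cart] [hunter]; the full structure is [[[citadel wax] [desert cart]] hunter].
"citadel wax desert" straddles a constituent boundary, so it is not a single unit.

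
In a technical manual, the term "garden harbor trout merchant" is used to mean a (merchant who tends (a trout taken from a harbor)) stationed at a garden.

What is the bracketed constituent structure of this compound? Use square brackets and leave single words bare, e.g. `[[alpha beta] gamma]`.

[garden [[harbor trout] merchant]]

Overall it is a kind of merchant (specifically "harbor trout merchant"); the modifier is "garden".
Inside "harbor trout merchant": head "merchant", modifier "harbor trout".
Inside "harbor trout": head "trout", modifier "harbor".
Assembled: [garden [[harbor trout] merchant]].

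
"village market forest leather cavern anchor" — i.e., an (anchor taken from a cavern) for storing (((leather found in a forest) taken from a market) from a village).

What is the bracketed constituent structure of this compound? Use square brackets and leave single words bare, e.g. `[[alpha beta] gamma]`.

At the top level: head "anchor" (specifically "cavern anchor"); modifier "village market forest leather".
Within "village market forest leather", the head is "leather" (specifically "market forest leather") and the modifier is "village".
Within "market forest leather", the head is "leather" (specifically "forest leather") and the modifier is "market".
Within "forest leather", the head is "leather" and the modifier is "forest".
Within "cavern anchor", the head is "anchor" and the modifier is "cavern".
So the structure is [[village [market [forest leather]]] [cavern anchor]].

[[village [market [forest leather]]] [cavern anchor]]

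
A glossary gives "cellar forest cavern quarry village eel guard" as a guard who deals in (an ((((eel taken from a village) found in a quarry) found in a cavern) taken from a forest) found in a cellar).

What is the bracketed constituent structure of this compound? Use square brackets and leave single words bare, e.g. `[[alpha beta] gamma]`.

At the top level: head "guard"; modifier "cellar forest cavern quarry village eel".
"cellar forest cavern quarry village eel" → head "eel" (specifically "forest cavern quarry village eel"), modifier "cellar".
"forest cavern quarry village eel" → head "eel" (specifically "cavern quarry village eel"), modifier "forest".
"cavern quarry village eel" → head "eel" (specifically "quarry village eel"), modifier "cavern".
"quarry village eel" → head "eel" (specifically "village eel"), modifier "quarry".
"village eel" → head "eel", modifier "village".
Putting it together: [[cellar [forest [cavern [quarry [village eel]]]]] guard].

[[cellar [forest [cavern [quarry [village eel]]]]] guard]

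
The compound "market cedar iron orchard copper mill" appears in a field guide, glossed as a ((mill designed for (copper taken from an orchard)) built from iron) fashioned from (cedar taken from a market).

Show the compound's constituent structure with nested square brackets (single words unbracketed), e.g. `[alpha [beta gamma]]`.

Whole compound: head "mill" (specifically "iron orchard copper mill"), modifier "market cedar".
Inside "market cedar": head "cedar", modifier "market".
Inside "iron orchard copper mill": head "mill" (specifically "orchard copper mill"), modifier "iron".
Inside "orchard copper mill": head "mill", modifier "orchard copper".
Inside "orchard copper": head "copper", modifier "orchard".
Putting it together: [[market cedar] [iron [[orchard copper] mill]]].

[[market cedar] [iron [[orchard copper] mill]]]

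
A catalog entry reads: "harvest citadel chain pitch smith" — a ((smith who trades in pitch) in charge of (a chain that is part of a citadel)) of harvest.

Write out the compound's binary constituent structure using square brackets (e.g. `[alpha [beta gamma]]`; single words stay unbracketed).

The outermost head in the paraphrase is "smith" (specifically "citadel chain pitch smith"), modified by "harvest".
"citadel chain pitch smith" → head "smith" (specifically "pitch smith"), modifier "citadel chain".
"citadel chain" → head "chain", modifier "citadel".
"pitch smith" → head "smith", modifier "pitch".
Putting it together: [harvest [[citadel chain] [pitch smith]]].

[harvest [[citadel chain] [pitch smith]]]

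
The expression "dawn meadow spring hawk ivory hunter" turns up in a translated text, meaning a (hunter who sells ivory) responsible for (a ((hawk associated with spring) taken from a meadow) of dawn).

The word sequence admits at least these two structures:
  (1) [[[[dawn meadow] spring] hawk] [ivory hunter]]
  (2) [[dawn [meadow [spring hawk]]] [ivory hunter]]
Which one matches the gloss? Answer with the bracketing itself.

The paraphrase's head is the "hunter" part ("ivory hunter"); its modifier is "dawn meadow spring hawk".
That top-level split, carried through the inner groups, gives [[dawn [meadow [spring hawk]]] [ivory hunter]].

[[dawn [meadow [spring hawk]]] [ivory hunter]]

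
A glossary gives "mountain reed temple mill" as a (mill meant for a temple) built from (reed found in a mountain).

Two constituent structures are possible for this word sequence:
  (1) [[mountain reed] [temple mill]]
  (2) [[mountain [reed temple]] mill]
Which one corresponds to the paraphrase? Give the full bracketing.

[[mountain reed] [temple mill]]

The paraphrase's head is the "mill" part ("temple mill"); its modifier is "mountain reed".
That top-level split, carried through the inner groups, gives [[mountain reed] [temple mill]].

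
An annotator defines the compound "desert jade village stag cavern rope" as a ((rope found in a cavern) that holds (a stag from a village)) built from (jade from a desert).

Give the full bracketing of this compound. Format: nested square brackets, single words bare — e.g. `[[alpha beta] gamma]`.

Whole compound: head "rope" (specifically "village stag cavern rope"), modifier "desert jade".
Inside "desert jade": head "jade", modifier "desert".
Inside "village stag cavern rope": head "rope" (specifically "cavern rope"), modifier "village stag".
Inside "village stag": head "stag", modifier "village".
Inside "cavern rope": head "rope", modifier "cavern".
Assembled: [[desert jade] [[village stag] [cavern rope]]].

[[desert jade] [[village stag] [cavern rope]]]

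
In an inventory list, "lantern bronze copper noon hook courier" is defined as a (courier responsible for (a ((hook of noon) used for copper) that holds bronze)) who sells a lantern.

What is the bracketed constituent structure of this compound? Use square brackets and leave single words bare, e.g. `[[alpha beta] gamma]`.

[lantern [[bronze [copper [noon hook]]] courier]]

The outermost head in the paraphrase is "courier" (specifically "bronze copper noon hook courier"), modified by "lantern".
Inside "bronze copper noon hook courier": head "courier", modifier "bronze copper noon hook".
Inside "bronze copper noon hook": head "hook" (specifically "copper noon hook"), modifier "bronze".
Inside "copper noon hook": head "hook" (specifically "noon hook"), modifier "copper".
Inside "noon hook": head "hook", modifier "noon".
Putting it together: [lantern [[bronze [copper [noon hook]]] courier]].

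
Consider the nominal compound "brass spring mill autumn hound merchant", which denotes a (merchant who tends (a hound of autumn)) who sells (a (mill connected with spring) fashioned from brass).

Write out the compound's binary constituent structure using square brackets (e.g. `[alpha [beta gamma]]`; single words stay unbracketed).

[[brass [spring mill]] [[autumn hound] merchant]]

At the top level: head "merchant" (specifically "autumn hound merchant"); modifier "brass spring mill".
"brass spring mill" → head "mill" (specifically "spring mill"), modifier "brass".
"spring mill" → head "mill", modifier "spring".
"autumn hound merchant" → head "merchant", modifier "autumn hound".
"autumn hound" → head "hound", modifier "autumn".
So the structure is [[brass [spring mill]] [[autumn hound] merchant]].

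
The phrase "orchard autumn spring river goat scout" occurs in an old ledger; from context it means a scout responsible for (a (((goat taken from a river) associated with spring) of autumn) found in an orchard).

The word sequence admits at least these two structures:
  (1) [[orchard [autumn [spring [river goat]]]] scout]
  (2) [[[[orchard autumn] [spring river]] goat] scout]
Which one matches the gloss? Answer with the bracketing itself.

The paraphrase's head is the "scout" part ("scout"); its modifier is "orchard autumn spring river goat".
That top-level split, carried through the inner groups, gives [[orchard [autumn [spring [river goat]]]] scout].

[[orchard [autumn [spring [river goat]]]] scout]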